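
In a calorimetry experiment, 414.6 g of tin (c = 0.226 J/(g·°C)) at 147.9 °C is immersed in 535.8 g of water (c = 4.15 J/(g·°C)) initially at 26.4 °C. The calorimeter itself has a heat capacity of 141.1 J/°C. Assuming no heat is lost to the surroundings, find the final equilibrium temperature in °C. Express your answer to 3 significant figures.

T_f = 31.0 °C

Heat lost by tin = heat gained by water + calorimeter.
(414.6)(0.226)(147.9 − T) = [(535.8)(4.15) + 141.1](T − 26.4)
93.6996 (147.9 − T) = 2364.67 (T − 26.4)
13858 − 93.6996 T = 2364.67 T − 62427
76285 = 2458.3696 T
T = 31.03 °C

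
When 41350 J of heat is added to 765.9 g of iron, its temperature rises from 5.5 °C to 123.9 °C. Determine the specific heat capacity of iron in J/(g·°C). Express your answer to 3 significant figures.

c = q / (m ΔT) = 41350 / (765.9 × 118.4)
c = 41350 / 90682.56 = 0.456 J/(g·°C)

c = 0.456 J/(g·°C)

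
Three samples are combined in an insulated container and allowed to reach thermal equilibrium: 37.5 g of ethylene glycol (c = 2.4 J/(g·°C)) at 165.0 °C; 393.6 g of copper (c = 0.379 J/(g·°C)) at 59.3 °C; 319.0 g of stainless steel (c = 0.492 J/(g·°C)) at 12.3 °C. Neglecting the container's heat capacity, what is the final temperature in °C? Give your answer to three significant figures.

Σ mᵢcᵢ(T − Tᵢ) = 0  ⇒  T = Σ mᵢcᵢTᵢ / Σ mᵢcᵢ
Σ mᵢcᵢ = 37.5×2.4 + 393.6×0.379 + 319.0×0.492 = 396.1224
Σ mᵢcᵢTᵢ = 90×165.0 + 149.1744×59.3 + 156.948×12.3 = 25627
T = 25627 / 396.1224 = 64.69 °C

T_f = 64.7 °C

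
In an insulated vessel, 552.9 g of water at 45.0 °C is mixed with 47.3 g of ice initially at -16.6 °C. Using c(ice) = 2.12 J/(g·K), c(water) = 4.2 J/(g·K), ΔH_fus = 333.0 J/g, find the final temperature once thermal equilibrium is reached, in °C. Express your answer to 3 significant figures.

Heat to bring ice to 0 °C and melt it: q₁ = 47.3×2.12×16.6 + 47.3×333.0 = 17415 J
Heat the water can supply cooling to 0 °C: 552.9×4.2×45.0 = 104498 J > q₁, so all ice melts.
Energy balance: 552.9×4.2×(45.0 − T) = 17415 + 47.3×4.2×(T − 0)
2322.18(45.0 − T) = 17415 + 198.66 T
104498 − 17415 = 2520.84 T
T = 87083 / 2520.84 = 34.545 °C

T_f = 34.5 °C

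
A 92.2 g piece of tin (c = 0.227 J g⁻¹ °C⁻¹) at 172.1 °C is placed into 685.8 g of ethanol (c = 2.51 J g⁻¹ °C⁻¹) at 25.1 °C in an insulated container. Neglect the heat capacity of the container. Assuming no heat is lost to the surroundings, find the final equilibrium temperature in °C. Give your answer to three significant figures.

Heat lost by tin = heat gained by ethanol.
(92.2)(0.227)(172.1 − T) = (685.8)(2.51)(T − 25.1)
20.9294 (172.1 − T) = 1721.358 (T − 25.1)
3601.9 − 20.9294 T = 1721.358 T − 43206
46807.9 = 1742.2874 T
T = 26.87 °C

T_f = 26.9 °C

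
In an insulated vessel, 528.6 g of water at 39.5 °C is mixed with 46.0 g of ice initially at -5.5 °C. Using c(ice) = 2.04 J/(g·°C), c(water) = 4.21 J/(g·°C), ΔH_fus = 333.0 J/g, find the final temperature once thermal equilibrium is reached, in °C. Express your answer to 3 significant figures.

Heat to bring ice to 0 °C and melt it: q₁ = 46.0×2.04×5.5 + 46.0×333.0 = 15834 J
Heat the water can supply cooling to 0 °C: 528.6×4.21×39.5 = 87903.5 J > q₁, so all ice melts.
Energy balance: 528.6×4.21×(39.5 − T) = 15834 + 46.0×4.21×(T − 0)
2225.406(39.5 − T) = 15834 + 193.66 T
87903.5 − 15834 = 2419.066 T
T = 72069.5 / 2419.066 = 29.79 °C

T_f = 29.8 °C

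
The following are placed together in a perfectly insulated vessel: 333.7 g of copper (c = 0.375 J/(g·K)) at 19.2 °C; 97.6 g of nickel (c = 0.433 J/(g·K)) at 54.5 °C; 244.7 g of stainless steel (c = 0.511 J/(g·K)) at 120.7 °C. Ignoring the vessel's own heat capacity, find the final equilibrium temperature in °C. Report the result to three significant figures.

T_f = 67.7 °C

Σ mᵢcᵢ(T − Tᵢ) = 0  ⇒  T = Σ mᵢcᵢTᵢ / Σ mᵢcᵢ
Σ mᵢcᵢ = 333.7×0.375 + 97.6×0.433 + 244.7×0.511 = 292.4400
Σ mᵢcᵢTᵢ = 125.1375×19.2 + 42.2608×54.5 + 125.0417×120.7 = 19798
T = 19798 / 292.4400 = 67.70 °C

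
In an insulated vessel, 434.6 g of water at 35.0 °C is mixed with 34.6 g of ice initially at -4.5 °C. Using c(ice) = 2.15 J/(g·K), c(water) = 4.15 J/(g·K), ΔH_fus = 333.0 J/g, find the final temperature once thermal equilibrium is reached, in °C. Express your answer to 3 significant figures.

T_f = 26.3 °C

Heat to bring ice to 0 °C and melt it: q₁ = 34.6×2.15×4.5 + 34.6×333.0 = 11857 J
Heat the water can supply cooling to 0 °C: 434.6×4.15×35.0 = 63125.7 J > q₁, so all ice melts.
Energy balance: 434.6×4.15×(35.0 − T) = 11857 + 34.6×4.15×(T − 0)
1803.59(35.0 − T) = 11857 + 143.59 T
63125.7 − 11857 = 1947.18 T
T = 51268.7 / 1947.18 = 26.33 °C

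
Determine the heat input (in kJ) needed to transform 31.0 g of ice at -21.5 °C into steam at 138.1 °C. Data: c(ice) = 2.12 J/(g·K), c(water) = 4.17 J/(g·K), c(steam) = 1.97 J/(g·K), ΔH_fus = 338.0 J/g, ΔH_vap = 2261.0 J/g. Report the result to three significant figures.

q1 (heat ice -21.5→0.0 °C): 31.0 × 2.12 × 21.5 = 1413 J
q2 (melt at 0 °C): 31.0 × 338.0 = 10478 J
q3 (heat water 0.0→100.0 °C): 31.0 × 4.17 × 100.0 = 12927 J
q4 (vaporize at 100 °C): 31.0 × 2261.0 = 70091 J
q5 (heat steam 100.0→138.1 °C): 31.0 × 1.97 × 38.1 = 2327 J
Total: 1413 + 10478 + 12927 + 70091 + 2327 = 97236 J = 97.2 kJ

q = 97.2 kJ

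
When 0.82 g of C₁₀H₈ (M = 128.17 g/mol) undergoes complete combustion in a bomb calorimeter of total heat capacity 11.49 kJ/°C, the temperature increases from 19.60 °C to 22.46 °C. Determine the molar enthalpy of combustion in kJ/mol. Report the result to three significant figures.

ΔH = -5140 kJ/mol

ΔT = 22.46 − 19.60 = 2.86 °C
q_cal = C_cal × ΔT = 11.49 × 2.86 = 32.8614 kJ
n = 0.82 / 128.17 = 0.006398 mol
q_rxn = −q_cal = -32.8614 kJ
ΔH = -32.8614 / 0.006398 = -5136 kJ/mol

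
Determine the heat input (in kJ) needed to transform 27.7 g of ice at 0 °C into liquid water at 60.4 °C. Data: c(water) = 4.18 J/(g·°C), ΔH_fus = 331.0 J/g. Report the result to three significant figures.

q1 (melt at 0 °C): 27.7 × 331.0 = 9169 J
q2 (heat water 0.0→60.4 °C): 27.7 × 4.18 × 60.4 = 6993 J
Total: 9169 + 6993 = 16162 J = 16.2 kJ

q = 16.2 kJ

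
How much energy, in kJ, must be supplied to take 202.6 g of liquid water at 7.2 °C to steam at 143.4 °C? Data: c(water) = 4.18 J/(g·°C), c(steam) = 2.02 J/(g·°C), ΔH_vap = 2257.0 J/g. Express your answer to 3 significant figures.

q1 (heat water 7.2→100.0 °C): 202.6 × 4.18 × 92.8 = 78589 J
q2 (vaporize at 100 °C): 202.6 × 2257.0 = 457268 J
q3 (heat steam 100.0→143.4 °C): 202.6 × 2.02 × 43.4 = 17762 J
Total: 78589 + 457268 + 17762 = 553619 J = 554 kJ

q = 554 kJ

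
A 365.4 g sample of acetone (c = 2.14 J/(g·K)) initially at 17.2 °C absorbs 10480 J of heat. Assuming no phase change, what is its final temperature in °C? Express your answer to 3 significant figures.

T_f = 30.6 °C

ΔT = q / (m c) = 10480 / (365.4 × 2.14) = 13.40 °C
T_f = 17.2 + 13.40 = 30.60 °C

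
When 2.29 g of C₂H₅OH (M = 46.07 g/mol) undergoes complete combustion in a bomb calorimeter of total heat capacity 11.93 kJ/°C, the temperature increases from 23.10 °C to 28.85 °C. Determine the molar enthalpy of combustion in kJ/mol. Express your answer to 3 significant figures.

ΔT = 28.85 − 23.10 = 5.75 °C
q_cal = C_cal × ΔT = 11.93 × 5.75 = 68.5975 kJ
n = 2.29 / 46.07 = 0.04971 mol
q_rxn = −q_cal = -68.5975 kJ
ΔH = -68.5975 / 0.04971 = -1380 kJ/mol

ΔH = -1380 kJ/mol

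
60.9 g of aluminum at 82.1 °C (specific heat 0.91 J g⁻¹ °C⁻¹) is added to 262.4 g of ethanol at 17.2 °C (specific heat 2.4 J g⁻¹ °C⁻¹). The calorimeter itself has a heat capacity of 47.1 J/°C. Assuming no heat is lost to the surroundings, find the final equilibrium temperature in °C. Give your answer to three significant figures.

T_f = 22.1 °C

Heat lost by aluminum = heat gained by ethanol + calorimeter.
(60.9)(0.91)(82.1 − T) = [(262.4)(2.4) + 47.1](T − 17.2)
55.419 (82.1 − T) = 676.86 (T − 17.2)
4549.9 − 55.419 T = 676.86 T − 11642
16191.9 = 732.279 T
T = 22.11 °C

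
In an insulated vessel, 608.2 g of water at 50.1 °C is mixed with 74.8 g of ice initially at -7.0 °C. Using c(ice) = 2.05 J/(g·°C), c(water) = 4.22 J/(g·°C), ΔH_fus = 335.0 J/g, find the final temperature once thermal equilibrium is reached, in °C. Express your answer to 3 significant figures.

Heat to bring ice to 0 °C and melt it: q₁ = 74.8×2.05×7.0 + 74.8×335.0 = 26131 J
Heat the water can supply cooling to 0 °C: 608.2×4.22×50.1 = 128587 J > q₁, so all ice melts.
Energy balance: 608.2×4.22×(50.1 − T) = 26131 + 74.8×4.22×(T − 0)
2566.604(50.1 − T) = 26131 + 315.656 T
128587 − 26131 = 2882.260 T
T = 102456 / 2882.260 = 35.547 °C

T_f = 35.5 °C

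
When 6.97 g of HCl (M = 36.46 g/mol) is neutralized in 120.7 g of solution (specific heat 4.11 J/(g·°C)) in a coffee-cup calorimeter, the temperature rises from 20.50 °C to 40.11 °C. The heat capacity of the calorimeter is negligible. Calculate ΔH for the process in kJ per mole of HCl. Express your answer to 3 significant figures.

ΔH = -50.9 kJ/mol

|ΔT| = |40.11 − 20.50| = 19.61 °C
|q_surr| = (120.7 × 4.11) × 19.61 = 496.077 × 19.61 = 9728 J
n(HCl) = 6.97 / 36.46 = 0.1912 mol
Temperature rose, so q_rxn = −|q_surr| = -9.728 kJ
ΔH = q_rxn / n = -50.88 kJ/mol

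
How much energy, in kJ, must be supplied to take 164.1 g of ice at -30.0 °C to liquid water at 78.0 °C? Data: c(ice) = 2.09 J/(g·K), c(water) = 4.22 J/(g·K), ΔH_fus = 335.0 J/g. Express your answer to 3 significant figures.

q = 119 kJ

q1 (heat ice -30.0→0.0 °C): 164.1 × 2.09 × 30.0 = 10289 J
q2 (melt at 0 °C): 164.1 × 335.0 = 54974 J
q3 (heat water 0.0→78.0 °C): 164.1 × 4.22 × 78.0 = 54015 J
Total: 10289 + 54974 + 54015 = 119278 J = 119 kJ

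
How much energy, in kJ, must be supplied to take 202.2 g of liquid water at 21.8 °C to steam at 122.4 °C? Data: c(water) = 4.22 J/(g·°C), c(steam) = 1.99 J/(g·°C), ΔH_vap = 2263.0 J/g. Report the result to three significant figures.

q = 533 kJ

q1 (heat water 21.8→100.0 °C): 202.2 × 4.22 × 78.2 = 66727 J
q2 (vaporize at 100 °C): 202.2 × 2263.0 = 457579 J
q3 (heat steam 100.0→122.4 °C): 202.2 × 1.99 × 22.4 = 9013 J
Total: 66727 + 457579 + 9013 = 533319 J = 533 kJ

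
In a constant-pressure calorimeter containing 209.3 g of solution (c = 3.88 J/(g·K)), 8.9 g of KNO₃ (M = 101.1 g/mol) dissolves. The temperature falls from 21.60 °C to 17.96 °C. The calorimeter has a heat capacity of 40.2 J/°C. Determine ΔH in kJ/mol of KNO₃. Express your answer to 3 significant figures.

ΔH = 35.2 kJ/mol

|ΔT| = |17.96 − 21.60| = 3.64 °C
|q_surr| = (209.3 × 3.88 + 40.2) × 3.64 = 852.284 × 3.64 = 3102 J
n(KNO₃) = 8.9 / 101.1 = 0.08803 mol
Temperature fell, so q_rxn = +|q_surr| = 3.102 kJ
ΔH = q_rxn / n = 35.24 kJ/mol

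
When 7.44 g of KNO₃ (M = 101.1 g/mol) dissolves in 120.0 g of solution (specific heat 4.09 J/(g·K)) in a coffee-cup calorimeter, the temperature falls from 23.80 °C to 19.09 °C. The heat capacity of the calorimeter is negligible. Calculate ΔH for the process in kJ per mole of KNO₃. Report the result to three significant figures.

ΔH = 31.4 kJ/mol

|ΔT| = |19.09 − 23.80| = 4.71 °C
|q_surr| = (120.0 × 4.09) × 4.71 = 490.8 × 4.71 = 2312 J
n(KNO₃) = 7.44 / 101.1 = 0.07359 mol
Temperature fell, so q_rxn = +|q_surr| = 2.312 kJ
ΔH = q_rxn / n = 31.42 kJ/mol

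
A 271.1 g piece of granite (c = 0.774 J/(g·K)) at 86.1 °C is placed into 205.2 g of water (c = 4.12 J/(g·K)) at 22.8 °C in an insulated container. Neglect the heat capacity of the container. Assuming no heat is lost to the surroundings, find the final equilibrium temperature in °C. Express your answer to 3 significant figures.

T_f = 35.4 °C

Heat lost by granite = heat gained by water.
(271.1)(0.774)(86.1 − T) = (205.2)(4.12)(T − 22.8)
209.8314 (86.1 − T) = 845.424 (T − 22.8)
18066 − 209.8314 T = 845.424 T − 19276
37342 = 1055.2554 T
T = 35.39 °C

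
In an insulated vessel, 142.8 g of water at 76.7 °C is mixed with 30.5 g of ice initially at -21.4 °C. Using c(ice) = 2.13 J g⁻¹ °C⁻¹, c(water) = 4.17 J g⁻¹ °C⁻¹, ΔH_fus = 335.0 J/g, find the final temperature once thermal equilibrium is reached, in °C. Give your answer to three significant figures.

Heat to bring ice to 0 °C and melt it: q₁ = 30.5×2.13×21.4 + 30.5×335.0 = 11608 J
Heat the water can supply cooling to 0 °C: 142.8×4.17×76.7 = 45673.0 J > q₁, so all ice melts.
Energy balance: 142.8×4.17×(76.7 − T) = 11608 + 30.5×4.17×(T − 0)
595.476(76.7 − T) = 11608 + 127.185 T
45673.0 − 11608 = 722.661 T
T = 34065.0 / 722.661 = 47.14 °C

T_f = 47.1 °C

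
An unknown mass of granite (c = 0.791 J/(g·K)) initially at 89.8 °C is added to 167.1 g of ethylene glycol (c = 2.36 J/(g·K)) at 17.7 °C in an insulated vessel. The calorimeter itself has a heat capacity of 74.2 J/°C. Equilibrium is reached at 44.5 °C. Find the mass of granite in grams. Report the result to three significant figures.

q_gained = (167.1 × 2.36 + 74.2) × (44.5 − 17.7) = 12557 J
q_lost = m × 0.791 × (89.8 − 44.5) = 35.8323 m
m = 12557 / 35.8323 = 350 g

m = 350 g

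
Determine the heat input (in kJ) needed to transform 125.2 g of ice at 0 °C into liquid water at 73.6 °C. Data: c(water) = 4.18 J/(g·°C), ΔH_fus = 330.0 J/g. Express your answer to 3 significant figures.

q1 (melt at 0 °C): 125.2 × 330.0 = 41316 J
q2 (heat water 0.0→73.6 °C): 125.2 × 4.18 × 73.6 = 38518 J
Total: 41316 + 38518 = 79834 J = 79.8 kJ

q = 79.8 kJ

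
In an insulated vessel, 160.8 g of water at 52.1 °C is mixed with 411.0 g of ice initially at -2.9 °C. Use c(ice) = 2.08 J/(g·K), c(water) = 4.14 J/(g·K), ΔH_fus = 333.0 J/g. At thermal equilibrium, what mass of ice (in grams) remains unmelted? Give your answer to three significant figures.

Heat to warm all ice to 0 °C: 411.0×2.08×2.9 = 2479.2 J
Heat released by water cooling to 0 °C: 160.8×4.14×52.1 = 34684 J
34684 J < 2479.2 + 411.0×333.0 = 139342.2 J, so not all ice melts; final T = 0 °C.
Heat left for melting: 34684 − 2479.2 = 32204.8 J
Mass melted = 32204.8 / 333.0 = 96.71 g
Ice remaining = 411.0 − 96.71 = 314.29 g

m_ice remaining = 314 g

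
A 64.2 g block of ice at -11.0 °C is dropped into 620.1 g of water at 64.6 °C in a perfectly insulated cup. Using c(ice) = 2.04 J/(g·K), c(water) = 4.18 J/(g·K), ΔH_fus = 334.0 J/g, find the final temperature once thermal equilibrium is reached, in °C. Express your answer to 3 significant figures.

T_f = 50.5 °C

Heat to bring ice to 0 °C and melt it: q₁ = 64.2×2.04×11.0 + 64.2×334.0 = 22883 J
Heat the water can supply cooling to 0 °C: 620.1×4.18×64.6 = 167444 J > q₁, so all ice melts.
Energy balance: 620.1×4.18×(64.6 − T) = 22883 + 64.2×4.18×(T − 0)
2592.018(64.6 − T) = 22883 + 268.356 T
167444 − 22883 = 2860.374 T
T = 144561 / 2860.374 = 50.54 °C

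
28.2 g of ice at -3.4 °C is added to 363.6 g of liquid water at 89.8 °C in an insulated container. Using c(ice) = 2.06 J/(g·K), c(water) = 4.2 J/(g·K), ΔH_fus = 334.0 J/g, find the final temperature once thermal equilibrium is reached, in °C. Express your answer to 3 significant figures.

T_f = 77.5 °C

Heat to bring ice to 0 °C and melt it: q₁ = 28.2×2.06×3.4 + 28.2×334.0 = 9616.3 J
Heat the water can supply cooling to 0 °C: 363.6×4.2×89.8 = 137135 J > q₁, so all ice melts.
Energy balance: 363.6×4.2×(89.8 − T) = 9616.3 + 28.2×4.2×(T − 0)
1527.12(89.8 − T) = 9616.3 + 118.44 T
137135 − 9616.3 = 1645.56 T
T = 127518.7 / 1645.56 = 77.49 °C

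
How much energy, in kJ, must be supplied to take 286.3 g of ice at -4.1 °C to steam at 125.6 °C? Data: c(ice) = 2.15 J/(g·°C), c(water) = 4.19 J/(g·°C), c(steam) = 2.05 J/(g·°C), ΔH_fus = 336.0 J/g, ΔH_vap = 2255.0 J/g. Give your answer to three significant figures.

q1 (heat ice -4.1→0.0 °C): 286.3 × 2.15 × 4.1 = 2524 J
q2 (melt at 0 °C): 286.3 × 336.0 = 96197 J
q3 (heat water 0.0→100.0 °C): 286.3 × 4.19 × 100.0 = 119960 J
q4 (vaporize at 100 °C): 286.3 × 2255.0 = 645607 J
q5 (heat steam 100.0→125.6 °C): 286.3 × 2.05 × 25.6 = 15025 J
Total: 2524 + 96197 + 119960 + 645607 + 15025 = 879313 J = 879 kJ

q = 879 kJ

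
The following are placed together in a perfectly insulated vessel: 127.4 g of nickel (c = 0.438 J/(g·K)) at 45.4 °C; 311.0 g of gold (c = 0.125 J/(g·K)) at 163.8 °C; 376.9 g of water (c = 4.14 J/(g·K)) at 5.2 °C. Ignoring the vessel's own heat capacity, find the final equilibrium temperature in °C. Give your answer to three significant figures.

T_f = 10.3 °C

Σ mᵢcᵢ(T − Tᵢ) = 0  ⇒  T = Σ mᵢcᵢTᵢ / Σ mᵢcᵢ
Σ mᵢcᵢ = 127.4×0.438 + 311.0×0.125 + 376.9×4.14 = 1655.0422
Σ mᵢcᵢTᵢ = 55.8012×45.4 + 38.875×163.8 + 1560.366×5.2 = 17015
T = 17015 / 1655.0422 = 10.28 °C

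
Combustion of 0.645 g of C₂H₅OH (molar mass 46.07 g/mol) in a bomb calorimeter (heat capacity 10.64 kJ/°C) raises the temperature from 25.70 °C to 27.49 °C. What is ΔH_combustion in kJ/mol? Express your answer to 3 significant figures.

ΔT = 27.49 − 25.70 = 1.79 °C
q_cal = C_cal × ΔT = 10.64 × 1.79 = 19.0456 kJ
n = 0.645 / 46.07 = 0.01400 mol
q_rxn = −q_cal = -19.0456 kJ
ΔH = -19.0456 / 0.01400 = -1360 kJ/mol

ΔH = -1360 kJ/mol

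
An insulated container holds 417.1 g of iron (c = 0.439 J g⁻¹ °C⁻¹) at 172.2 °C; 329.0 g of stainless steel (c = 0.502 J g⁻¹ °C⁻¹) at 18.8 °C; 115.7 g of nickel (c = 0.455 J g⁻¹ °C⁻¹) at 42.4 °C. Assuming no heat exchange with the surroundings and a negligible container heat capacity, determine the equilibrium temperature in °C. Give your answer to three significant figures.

T_f = 92.0 °C

Σ mᵢcᵢ(T − Tᵢ) = 0  ⇒  T = Σ mᵢcᵢTᵢ / Σ mᵢcᵢ
Σ mᵢcᵢ = 417.1×0.439 + 329.0×0.502 + 115.7×0.455 = 400.9084
Σ mᵢcᵢTᵢ = 183.1069×172.2 + 165.158×18.8 + 52.6435×42.4 = 36868
T = 36868 / 400.9084 = 91.96 °C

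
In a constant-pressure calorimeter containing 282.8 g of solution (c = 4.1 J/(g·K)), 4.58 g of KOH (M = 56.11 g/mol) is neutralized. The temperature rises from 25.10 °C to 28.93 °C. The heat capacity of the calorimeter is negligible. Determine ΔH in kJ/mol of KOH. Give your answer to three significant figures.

|ΔT| = |28.93 − 25.10| = 3.83 °C
|q_surr| = (282.8 × 4.1) × 3.83 = 1159.48 × 3.83 = 4441 J
n(KOH) = 4.58 / 56.11 = 0.08163 mol
Temperature rose, so q_rxn = −|q_surr| = -4.441 kJ
ΔH = q_rxn / n = -54.40 kJ/mol

ΔH = -54.4 kJ/mol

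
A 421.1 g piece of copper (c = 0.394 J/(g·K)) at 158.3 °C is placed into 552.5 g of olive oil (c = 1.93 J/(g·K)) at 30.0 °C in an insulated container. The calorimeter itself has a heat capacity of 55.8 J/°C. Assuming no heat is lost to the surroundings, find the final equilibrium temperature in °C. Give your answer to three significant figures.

T_f = 46.5 °C

Heat lost by copper = heat gained by olive oil + calorimeter.
(421.1)(0.394)(158.3 − T) = [(552.5)(1.93) + 55.8](T − 30.0)
165.9134 (158.3 − T) = 1122.125 (T − 30.0)
26264 − 165.9134 T = 1122.125 T − 33664
59928 = 1288.0384 T
T = 46.53 °C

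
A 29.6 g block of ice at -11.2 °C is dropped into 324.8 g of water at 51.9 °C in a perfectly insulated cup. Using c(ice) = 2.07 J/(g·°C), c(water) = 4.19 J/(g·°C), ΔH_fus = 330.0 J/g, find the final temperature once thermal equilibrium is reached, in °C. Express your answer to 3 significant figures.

T_f = 40.5 °C

Heat to bring ice to 0 °C and melt it: q₁ = 29.6×2.07×11.2 + 29.6×330.0 = 10454 J
Heat the water can supply cooling to 0 °C: 324.8×4.19×51.9 = 70631.3 J > q₁, so all ice melts.
Energy balance: 324.8×4.19×(51.9 − T) = 10454 + 29.6×4.19×(T − 0)
1360.912(51.9 − T) = 10454 + 124.024 T
70631.3 − 10454 = 1484.936 T
T = 60177.3 / 1484.936 = 40.53 °C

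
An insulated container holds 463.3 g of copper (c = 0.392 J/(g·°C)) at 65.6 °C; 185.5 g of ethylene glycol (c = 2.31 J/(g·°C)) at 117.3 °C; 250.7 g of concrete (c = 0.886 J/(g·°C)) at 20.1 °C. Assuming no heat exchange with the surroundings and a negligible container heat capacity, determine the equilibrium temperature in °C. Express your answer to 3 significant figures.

Σ mᵢcᵢ(T − Tᵢ) = 0  ⇒  T = Σ mᵢcᵢTᵢ / Σ mᵢcᵢ
Σ mᵢcᵢ = 463.3×0.392 + 185.5×2.31 + 250.7×0.886 = 832.2388
Σ mᵢcᵢTᵢ = 181.6136×65.6 + 428.505×117.3 + 222.1202×20.1 = 66642
T = 66642 / 832.2388 = 80.08 °C

T_f = 80.1 °C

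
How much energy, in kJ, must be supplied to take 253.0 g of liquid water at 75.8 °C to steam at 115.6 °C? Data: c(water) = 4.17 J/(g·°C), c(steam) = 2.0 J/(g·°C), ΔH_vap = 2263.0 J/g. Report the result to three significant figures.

q = 606 kJ

q1 (heat water 75.8→100.0 °C): 253.0 × 4.17 × 24.2 = 25531 J
q2 (vaporize at 100 °C): 253.0 × 2263.0 = 572539 J
q3 (heat steam 100.0→115.6 °C): 253.0 × 2.0 × 15.6 = 7894 J
Total: 25531 + 572539 + 7894 = 605964 J = 606 kJ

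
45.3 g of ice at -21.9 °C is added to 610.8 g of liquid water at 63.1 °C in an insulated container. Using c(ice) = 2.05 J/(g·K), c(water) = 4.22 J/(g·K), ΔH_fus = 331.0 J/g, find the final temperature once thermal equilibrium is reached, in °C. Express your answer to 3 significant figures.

T_f = 52.6 °C

Heat to bring ice to 0 °C and melt it: q₁ = 45.3×2.05×21.9 + 45.3×331.0 = 17028 J
Heat the water can supply cooling to 0 °C: 610.8×4.22×63.1 = 162645 J > q₁, so all ice melts.
Energy balance: 610.8×4.22×(63.1 − T) = 17028 + 45.3×4.22×(T − 0)
2577.576(63.1 − T) = 17028 + 191.166 T
162645 − 17028 = 2768.742 T
T = 145617 / 2768.742 = 52.59 °C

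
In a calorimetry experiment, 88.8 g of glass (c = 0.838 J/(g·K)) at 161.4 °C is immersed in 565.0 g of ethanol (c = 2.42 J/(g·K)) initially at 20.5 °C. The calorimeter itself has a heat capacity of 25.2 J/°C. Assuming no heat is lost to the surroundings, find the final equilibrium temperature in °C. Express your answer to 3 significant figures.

Heat lost by glass = heat gained by ethanol + calorimeter.
(88.8)(0.838)(161.4 − T) = [(565.0)(2.42) + 25.2](T − 20.5)
74.4144 (161.4 − T) = 1392.5 (T − 20.5)
12010 − 74.4144 T = 1392.5 T − 28546
40556 = 1466.9144 T
T = 27.647 °C

T_f = 27.6 °C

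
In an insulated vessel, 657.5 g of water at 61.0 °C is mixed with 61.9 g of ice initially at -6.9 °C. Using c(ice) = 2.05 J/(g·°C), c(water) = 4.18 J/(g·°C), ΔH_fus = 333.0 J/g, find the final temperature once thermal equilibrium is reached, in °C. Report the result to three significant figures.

T_f = 48.6 °C

Heat to bring ice to 0 °C and melt it: q₁ = 61.9×2.05×6.9 + 61.9×333.0 = 21488 J
Heat the water can supply cooling to 0 °C: 657.5×4.18×61.0 = 167649 J > q₁, so all ice melts.
Energy balance: 657.5×4.18×(61.0 − T) = 21488 + 61.9×4.18×(T − 0)
2748.35(61.0 − T) = 21488 + 258.742 T
167649 − 21488 = 3007.092 T
T = 146161 / 3007.092 = 48.61 °C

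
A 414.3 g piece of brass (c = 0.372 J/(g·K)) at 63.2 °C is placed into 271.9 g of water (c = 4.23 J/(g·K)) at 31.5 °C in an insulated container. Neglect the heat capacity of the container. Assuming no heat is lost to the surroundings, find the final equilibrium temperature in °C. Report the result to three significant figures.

Heat lost by brass = heat gained by water.
(414.3)(0.372)(63.2 − T) = (271.9)(4.23)(T − 31.5)
154.1196 (63.2 − T) = 1150.137 (T − 31.5)
9740.4 − 154.1196 T = 1150.137 T − 36229
45969.4 = 1304.2566 T
T = 35.246 °C

T_f = 35.2 °C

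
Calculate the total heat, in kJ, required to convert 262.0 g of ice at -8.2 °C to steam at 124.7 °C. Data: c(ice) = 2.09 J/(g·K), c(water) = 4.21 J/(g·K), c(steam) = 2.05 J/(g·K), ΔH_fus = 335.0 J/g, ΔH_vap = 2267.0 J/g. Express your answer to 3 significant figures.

q1 (heat ice -8.2→0.0 °C): 262.0 × 2.09 × 8.2 = 4490 J
q2 (melt at 0 °C): 262.0 × 335.0 = 87770 J
q3 (heat water 0.0→100.0 °C): 262.0 × 4.21 × 100.0 = 110302 J
q4 (vaporize at 100 °C): 262.0 × 2267.0 = 593954 J
q5 (heat steam 100.0→124.7 °C): 262.0 × 2.05 × 24.7 = 13266 J
Total: 4490 + 87770 + 110302 + 593954 + 13266 = 809782 J = 810 kJ

q = 810 kJ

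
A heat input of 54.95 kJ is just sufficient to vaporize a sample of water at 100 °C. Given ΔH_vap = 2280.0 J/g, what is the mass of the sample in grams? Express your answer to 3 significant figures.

m = 24.1 g

m = q / ΔH_vap = 54950 J / 2280.0 J/g = 24.1 g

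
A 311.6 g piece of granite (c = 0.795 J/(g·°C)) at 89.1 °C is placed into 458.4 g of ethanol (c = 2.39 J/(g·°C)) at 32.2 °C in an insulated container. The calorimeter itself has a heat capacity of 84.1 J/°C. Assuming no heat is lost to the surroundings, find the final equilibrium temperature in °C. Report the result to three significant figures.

T_f = 42.1 °C

Heat lost by granite = heat gained by ethanol + calorimeter.
(311.6)(0.795)(89.1 − T) = [(458.4)(2.39) + 84.1](T − 32.2)
247.722 (89.1 − T) = 1179.676 (T − 32.2)
22072 − 247.722 T = 1179.676 T − 37986
60058 = 1427.398 T
T = 42.08 °C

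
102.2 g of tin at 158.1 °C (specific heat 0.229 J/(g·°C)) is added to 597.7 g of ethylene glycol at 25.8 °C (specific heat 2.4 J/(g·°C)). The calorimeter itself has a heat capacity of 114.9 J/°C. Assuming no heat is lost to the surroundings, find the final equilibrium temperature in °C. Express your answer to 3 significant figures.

T_f = 27.8 °C

Heat lost by tin = heat gained by ethylene glycol + calorimeter.
(102.2)(0.229)(158.1 − T) = [(597.7)(2.4) + 114.9](T − 25.8)
23.4038 (158.1 − T) = 1549.38 (T − 25.8)
3700.1 − 23.4038 T = 1549.38 T − 39974
43674.1 = 1572.7838 T
T = 27.77 °C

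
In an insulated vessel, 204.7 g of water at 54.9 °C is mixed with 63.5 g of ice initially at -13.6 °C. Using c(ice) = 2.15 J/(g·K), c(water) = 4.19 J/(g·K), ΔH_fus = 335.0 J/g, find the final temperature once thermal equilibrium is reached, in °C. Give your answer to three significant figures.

T_f = 21.3 °C

Heat to bring ice to 0 °C and melt it: q₁ = 63.5×2.15×13.6 + 63.5×335.0 = 23129 J
Heat the water can supply cooling to 0 °C: 204.7×4.19×54.9 = 47087.3 J > q₁, so all ice melts.
Energy balance: 204.7×4.19×(54.9 − T) = 23129 + 63.5×4.19×(T − 0)
857.693(54.9 − T) = 23129 + 266.065 T
47087.3 − 23129 = 1123.758 T
T = 23958.3 / 1123.758 = 21.32 °C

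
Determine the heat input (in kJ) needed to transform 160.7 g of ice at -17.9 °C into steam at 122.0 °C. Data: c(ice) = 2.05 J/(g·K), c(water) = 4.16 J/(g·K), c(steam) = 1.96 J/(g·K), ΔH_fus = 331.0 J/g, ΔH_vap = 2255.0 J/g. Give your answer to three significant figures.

q1 (heat ice -17.9→0.0 °C): 160.7 × 2.05 × 17.9 = 5897 J
q2 (melt at 0 °C): 160.7 × 331.0 = 53192 J
q3 (heat water 0.0→100.0 °C): 160.7 × 4.16 × 100.0 = 66851 J
q4 (vaporize at 100 °C): 160.7 × 2255.0 = 362379 J
q5 (heat steam 100.0→122.0 °C): 160.7 × 1.96 × 22.0 = 6929 J
Total: 5897 + 53192 + 66851 + 362379 + 6929 = 495248 J = 495 kJ

q = 495 kJ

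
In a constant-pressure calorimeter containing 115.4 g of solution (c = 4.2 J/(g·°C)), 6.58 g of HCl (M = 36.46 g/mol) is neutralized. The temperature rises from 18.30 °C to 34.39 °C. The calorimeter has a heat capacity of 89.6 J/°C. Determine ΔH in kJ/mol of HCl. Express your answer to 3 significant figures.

|ΔT| = |34.39 − 18.30| = 16.09 °C
|q_surr| = (115.4 × 4.2 + 89.6) × 16.09 = 574.28 × 16.09 = 9240 J
n(HCl) = 6.58 / 36.46 = 0.1805 mol
Temperature rose, so q_rxn = −|q_surr| = -9.240 kJ
ΔH = q_rxn / n = -51.19 kJ/mol

ΔH = -51.2 kJ/mol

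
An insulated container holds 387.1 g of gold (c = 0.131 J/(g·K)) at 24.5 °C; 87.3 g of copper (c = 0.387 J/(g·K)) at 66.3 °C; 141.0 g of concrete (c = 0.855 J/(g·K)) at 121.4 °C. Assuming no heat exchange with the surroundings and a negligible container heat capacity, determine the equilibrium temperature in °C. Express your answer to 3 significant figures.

T_f = 88.4 °C

Σ mᵢcᵢ(T − Tᵢ) = 0  ⇒  T = Σ mᵢcᵢTᵢ / Σ mᵢcᵢ
Σ mᵢcᵢ = 387.1×0.131 + 87.3×0.387 + 141.0×0.855 = 205.0502
Σ mᵢcᵢTᵢ = 50.7101×24.5 + 33.7851×66.3 + 120.555×121.4 = 18118
T = 18118 / 205.0502 = 88.36 °C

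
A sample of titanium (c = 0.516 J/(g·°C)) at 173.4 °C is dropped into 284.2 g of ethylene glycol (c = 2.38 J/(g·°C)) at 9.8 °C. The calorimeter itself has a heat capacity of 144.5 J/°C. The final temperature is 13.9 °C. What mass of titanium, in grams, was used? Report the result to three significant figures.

m = 40.9 g

q_gained = (284.2 × 2.38 + 144.5) × (13.9 − 9.8) = 3366 J
q_lost = m × 0.516 × (173.4 − 13.9) = 82.302 m
m = 3366 / 82.302 = 40.9 g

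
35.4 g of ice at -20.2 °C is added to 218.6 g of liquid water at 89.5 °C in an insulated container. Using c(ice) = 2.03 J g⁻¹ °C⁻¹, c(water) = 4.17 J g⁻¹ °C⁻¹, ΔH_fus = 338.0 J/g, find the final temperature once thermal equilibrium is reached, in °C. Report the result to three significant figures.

Heat to bring ice to 0 °C and melt it: q₁ = 35.4×2.03×20.2 + 35.4×338.0 = 13417 J
Heat the water can supply cooling to 0 °C: 218.6×4.17×89.5 = 81584.8 J > q₁, so all ice melts.
Energy balance: 218.6×4.17×(89.5 − T) = 13417 + 35.4×4.17×(T − 0)
911.562(89.5 − T) = 13417 + 147.618 T
81584.8 − 13417 = 1059.180 T
T = 68167.8 / 1059.180 = 64.36 °C

T_f = 64.4 °C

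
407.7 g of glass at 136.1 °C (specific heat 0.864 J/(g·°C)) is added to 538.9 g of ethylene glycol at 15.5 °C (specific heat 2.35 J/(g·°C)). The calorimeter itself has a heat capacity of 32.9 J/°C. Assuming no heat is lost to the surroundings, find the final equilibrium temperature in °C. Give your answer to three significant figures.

T_f = 41.2 °C

Heat lost by glass = heat gained by ethylene glycol + calorimeter.
(407.7)(0.864)(136.1 − T) = [(538.9)(2.35) + 32.9](T − 15.5)
352.2528 (136.1 − T) = 1299.315 (T − 15.5)
47942 − 352.2528 T = 1299.315 T − 20139
68081 = 1651.5678 T
T = 41.22 °C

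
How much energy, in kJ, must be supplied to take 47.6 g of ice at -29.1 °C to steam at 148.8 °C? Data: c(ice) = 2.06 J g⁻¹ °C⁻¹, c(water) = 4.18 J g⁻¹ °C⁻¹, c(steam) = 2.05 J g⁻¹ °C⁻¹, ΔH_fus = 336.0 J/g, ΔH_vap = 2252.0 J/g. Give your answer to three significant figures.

q = 151 kJ

q1 (heat ice -29.1→0.0 °C): 47.6 × 2.06 × 29.1 = 2853 J
q2 (melt at 0 °C): 47.6 × 336.0 = 15994 J
q3 (heat water 0.0→100.0 °C): 47.6 × 4.18 × 100.0 = 19897 J
q4 (vaporize at 100 °C): 47.6 × 2252.0 = 107195 J
q5 (heat steam 100.0→148.8 °C): 47.6 × 2.05 × 48.8 = 4762 J
Total: 2853 + 15994 + 19897 + 107195 + 4762 = 150701 J = 151 kJ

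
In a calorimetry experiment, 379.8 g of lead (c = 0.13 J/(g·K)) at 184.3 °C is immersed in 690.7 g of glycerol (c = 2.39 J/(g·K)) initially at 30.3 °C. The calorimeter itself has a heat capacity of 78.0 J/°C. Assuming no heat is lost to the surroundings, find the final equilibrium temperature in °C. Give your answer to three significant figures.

Heat lost by lead = heat gained by glycerol + calorimeter.
(379.8)(0.13)(184.3 − T) = [(690.7)(2.39) + 78.0](T − 30.3)
49.374 (184.3 − T) = 1728.773 (T − 30.3)
9099.6 − 49.374 T = 1728.773 T − 52382
61481.6 = 1778.147 T
T = 34.58 °C

T_f = 34.6 °C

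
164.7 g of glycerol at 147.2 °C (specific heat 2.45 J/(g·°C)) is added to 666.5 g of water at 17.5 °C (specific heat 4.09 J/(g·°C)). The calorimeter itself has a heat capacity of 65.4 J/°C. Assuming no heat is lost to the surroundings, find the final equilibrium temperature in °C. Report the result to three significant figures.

T_f = 33.9 °C

Heat lost by glycerol = heat gained by water + calorimeter.
(164.7)(2.45)(147.2 − T) = [(666.5)(4.09) + 65.4](T − 17.5)
403.515 (147.2 − T) = 2791.385 (T − 17.5)
59397 − 403.515 T = 2791.385 T − 48849
108246 = 3194.900 T
T = 33.88 °C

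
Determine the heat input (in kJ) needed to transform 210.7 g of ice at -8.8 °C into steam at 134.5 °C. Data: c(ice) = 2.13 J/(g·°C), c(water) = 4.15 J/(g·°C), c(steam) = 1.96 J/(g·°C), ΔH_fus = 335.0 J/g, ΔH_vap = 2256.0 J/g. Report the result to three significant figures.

q = 652 kJ

q1 (heat ice -8.8→0.0 °C): 210.7 × 2.13 × 8.8 = 3949 J
q2 (melt at 0 °C): 210.7 × 335.0 = 70585 J
q3 (heat water 0.0→100.0 °C): 210.7 × 4.15 × 100.0 = 87441 J
q4 (vaporize at 100 °C): 210.7 × 2256.0 = 475339 J
q5 (heat steam 100.0→134.5 °C): 210.7 × 1.96 × 34.5 = 14248 J
Total: 3949 + 70585 + 87441 + 475339 + 14248 = 651562 J = 652 kJ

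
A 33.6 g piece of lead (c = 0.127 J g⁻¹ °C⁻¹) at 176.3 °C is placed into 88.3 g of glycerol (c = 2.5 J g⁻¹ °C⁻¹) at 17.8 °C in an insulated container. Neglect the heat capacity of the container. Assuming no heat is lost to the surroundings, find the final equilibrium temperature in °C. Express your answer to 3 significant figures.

Heat lost by lead = heat gained by glycerol.
(33.6)(0.127)(176.3 − T) = (88.3)(2.5)(T − 17.8)
4.2672 (176.3 − T) = 220.75 (T − 17.8)
752.31 − 4.2672 T = 220.75 T − 3929.4
4681.71 = 225.0172 T
T = 20.81 °C

T_f = 20.8 °C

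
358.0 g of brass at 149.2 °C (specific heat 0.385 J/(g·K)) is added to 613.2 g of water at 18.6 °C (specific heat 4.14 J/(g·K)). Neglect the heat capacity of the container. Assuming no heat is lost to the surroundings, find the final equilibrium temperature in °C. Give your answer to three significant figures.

Heat lost by brass = heat gained by water.
(358.0)(0.385)(149.2 − T) = (613.2)(4.14)(T − 18.6)
137.83 (149.2 − T) = 2538.648 (T − 18.6)
20564 − 137.83 T = 2538.648 T − 47219
67783 = 2676.478 T
T = 25.33 °C

T_f = 25.3 °C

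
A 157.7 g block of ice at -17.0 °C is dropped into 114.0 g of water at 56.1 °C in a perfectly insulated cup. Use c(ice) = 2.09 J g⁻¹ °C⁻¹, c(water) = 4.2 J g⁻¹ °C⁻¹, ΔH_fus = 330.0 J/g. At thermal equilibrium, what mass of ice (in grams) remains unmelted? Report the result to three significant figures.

m_ice remaining = 93.3 g

Heat to warm all ice to 0 °C: 157.7×2.09×17.0 = 5603.1 J
Heat released by water cooling to 0 °C: 114.0×4.2×56.1 = 26861 J
26861 J < 5603.1 + 157.7×330.0 = 57644.1 J, so not all ice melts; final T = 0 °C.
Heat left for melting: 26861 − 5603.1 = 21257.9 J
Mass melted = 21257.9 / 330.0 = 64.42 g
Ice remaining = 157.7 − 64.42 = 93.28 g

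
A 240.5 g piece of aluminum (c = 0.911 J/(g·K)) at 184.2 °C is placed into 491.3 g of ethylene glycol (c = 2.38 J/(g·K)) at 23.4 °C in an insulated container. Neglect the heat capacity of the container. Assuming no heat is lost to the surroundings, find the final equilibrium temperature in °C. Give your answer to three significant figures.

T_f = 48.8 °C

Heat lost by aluminum = heat gained by ethylene glycol.
(240.5)(0.911)(184.2 − T) = (491.3)(2.38)(T − 23.4)
219.0955 (184.2 − T) = 1169.294 (T − 23.4)
40357 − 219.0955 T = 1169.294 T − 27361
67718 = 1388.3895 T
T = 48.77 °C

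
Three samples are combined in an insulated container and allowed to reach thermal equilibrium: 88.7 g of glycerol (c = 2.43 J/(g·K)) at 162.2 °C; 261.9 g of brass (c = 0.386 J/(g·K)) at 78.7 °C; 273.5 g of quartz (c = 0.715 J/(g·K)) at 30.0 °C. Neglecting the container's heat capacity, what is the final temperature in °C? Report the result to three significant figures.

Σ mᵢcᵢ(T − Tᵢ) = 0  ⇒  T = Σ mᵢcᵢTᵢ / Σ mᵢcᵢ
Σ mᵢcᵢ = 88.7×2.43 + 261.9×0.386 + 273.5×0.715 = 512.1869
Σ mᵢcᵢTᵢ = 215.541×162.2 + 101.0934×78.7 + 195.5525×30.0 = 48783
T = 48783 / 512.1869 = 95.24 °C

T_f = 95.2 °C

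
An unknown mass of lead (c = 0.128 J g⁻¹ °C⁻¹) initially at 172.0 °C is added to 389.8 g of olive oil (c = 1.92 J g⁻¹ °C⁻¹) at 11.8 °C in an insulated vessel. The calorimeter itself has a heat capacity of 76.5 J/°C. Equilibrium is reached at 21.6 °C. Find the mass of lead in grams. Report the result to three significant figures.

m = 420 g

q_gained = (389.8 × 1.92 + 76.5) × (21.6 − 11.8) = 8084 J
q_lost = m × 0.128 × (172.0 − 21.6) = 19.2512 m
m = 8084 / 19.2512 = 420 g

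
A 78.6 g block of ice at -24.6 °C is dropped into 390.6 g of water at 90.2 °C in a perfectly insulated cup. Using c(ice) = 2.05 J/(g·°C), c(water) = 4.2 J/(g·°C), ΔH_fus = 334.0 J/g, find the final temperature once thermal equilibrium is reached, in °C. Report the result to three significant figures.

Heat to bring ice to 0 °C and melt it: q₁ = 78.6×2.05×24.6 + 78.6×334.0 = 30216 J
Heat the water can supply cooling to 0 °C: 390.6×4.2×90.2 = 147975 J > q₁, so all ice melts.
Energy balance: 390.6×4.2×(90.2 − T) = 30216 + 78.6×4.2×(T − 0)
1640.52(90.2 − T) = 30216 + 330.12 T
147975 − 30216 = 1970.64 T
T = 117759 / 1970.64 = 59.76 °C

T_f = 59.8 °C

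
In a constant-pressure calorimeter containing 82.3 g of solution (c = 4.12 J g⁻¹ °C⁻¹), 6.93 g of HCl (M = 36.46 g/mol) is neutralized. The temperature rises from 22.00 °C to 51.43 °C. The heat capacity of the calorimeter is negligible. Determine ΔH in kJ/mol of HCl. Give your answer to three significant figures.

ΔH = -52.5 kJ/mol

|ΔT| = |51.43 − 22.00| = 29.43 °C
|q_surr| = (82.3 × 4.12) × 29.43 = 339.076 × 29.43 = 9979 J
n(HCl) = 6.93 / 36.46 = 0.1901 mol
Temperature rose, so q_rxn = −|q_surr| = -9.979 kJ
ΔH = q_rxn / n = -52.49 kJ/mol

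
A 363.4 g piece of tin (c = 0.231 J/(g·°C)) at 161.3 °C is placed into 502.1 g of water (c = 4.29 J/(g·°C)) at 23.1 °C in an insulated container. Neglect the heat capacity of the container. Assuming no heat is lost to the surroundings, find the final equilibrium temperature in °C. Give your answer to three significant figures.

Heat lost by tin = heat gained by water.
(363.4)(0.231)(161.3 − T) = (502.1)(4.29)(T − 23.1)
83.9454 (161.3 − T) = 2154.009 (T − 23.1)
13540 − 83.9454 T = 2154.009 T − 49758
63298 = 2237.9544 T
T = 28.28 °C

T_f = 28.3 °C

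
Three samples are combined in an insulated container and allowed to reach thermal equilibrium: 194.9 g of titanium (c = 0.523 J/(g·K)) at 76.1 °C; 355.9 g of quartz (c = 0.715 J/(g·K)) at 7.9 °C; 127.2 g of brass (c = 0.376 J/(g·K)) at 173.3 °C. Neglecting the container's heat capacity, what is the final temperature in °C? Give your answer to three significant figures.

T_f = 44.7 °C

Σ mᵢcᵢ(T − Tᵢ) = 0  ⇒  T = Σ mᵢcᵢTᵢ / Σ mᵢcᵢ
Σ mᵢcᵢ = 194.9×0.523 + 355.9×0.715 + 127.2×0.376 = 404.2284
Σ mᵢcᵢTᵢ = 101.9327×76.1 + 254.4685×7.9 + 47.8272×173.3 = 18056
T = 18056 / 404.2284 = 44.67 °C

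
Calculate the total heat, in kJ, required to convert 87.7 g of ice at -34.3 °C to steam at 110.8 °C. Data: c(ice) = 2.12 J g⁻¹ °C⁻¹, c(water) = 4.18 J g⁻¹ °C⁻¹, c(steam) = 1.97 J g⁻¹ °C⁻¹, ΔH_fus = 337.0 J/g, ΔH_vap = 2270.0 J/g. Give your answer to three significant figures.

q = 274 kJ

q1 (heat ice -34.3→0.0 °C): 87.7 × 2.12 × 34.3 = 6377 J
q2 (melt at 0 °C): 87.7 × 337.0 = 29555 J
q3 (heat water 0.0→100.0 °C): 87.7 × 4.18 × 100.0 = 36659 J
q4 (vaporize at 100 °C): 87.7 × 2270.0 = 199079 J
q5 (heat steam 100.0→110.8 °C): 87.7 × 1.97 × 10.8 = 1866 J
Total: 6377 + 29555 + 36659 + 199079 + 1866 = 273536 J = 274 kJ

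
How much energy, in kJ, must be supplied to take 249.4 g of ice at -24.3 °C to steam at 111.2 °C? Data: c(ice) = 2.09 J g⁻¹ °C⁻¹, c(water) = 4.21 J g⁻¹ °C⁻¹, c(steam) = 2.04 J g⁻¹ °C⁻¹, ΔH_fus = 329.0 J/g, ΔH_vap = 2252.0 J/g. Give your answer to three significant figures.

q1 (heat ice -24.3→0.0 °C): 249.4 × 2.09 × 24.3 = 12666 J
q2 (melt at 0 °C): 249.4 × 329.0 = 82053 J
q3 (heat water 0.0→100.0 °C): 249.4 × 4.21 × 100.0 = 104997 J
q4 (vaporize at 100 °C): 249.4 × 2252.0 = 561649 J
q5 (heat steam 100.0→111.2 °C): 249.4 × 2.04 × 11.2 = 5698 J
Total: 12666 + 82053 + 104997 + 561649 + 5698 = 767063 J = 767 kJ

q = 767 kJ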